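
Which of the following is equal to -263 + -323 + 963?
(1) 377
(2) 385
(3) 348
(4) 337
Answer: 1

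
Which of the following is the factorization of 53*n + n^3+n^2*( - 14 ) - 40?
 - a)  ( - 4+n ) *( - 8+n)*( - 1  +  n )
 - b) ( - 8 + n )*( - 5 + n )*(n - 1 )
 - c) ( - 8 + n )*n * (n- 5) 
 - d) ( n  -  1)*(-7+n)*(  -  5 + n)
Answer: b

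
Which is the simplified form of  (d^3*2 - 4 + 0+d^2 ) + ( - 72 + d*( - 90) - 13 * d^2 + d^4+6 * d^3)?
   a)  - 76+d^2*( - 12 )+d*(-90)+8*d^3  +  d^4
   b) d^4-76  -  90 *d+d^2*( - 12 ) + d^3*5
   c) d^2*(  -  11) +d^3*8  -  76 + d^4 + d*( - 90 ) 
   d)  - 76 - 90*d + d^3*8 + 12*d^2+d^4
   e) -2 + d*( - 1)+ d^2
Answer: a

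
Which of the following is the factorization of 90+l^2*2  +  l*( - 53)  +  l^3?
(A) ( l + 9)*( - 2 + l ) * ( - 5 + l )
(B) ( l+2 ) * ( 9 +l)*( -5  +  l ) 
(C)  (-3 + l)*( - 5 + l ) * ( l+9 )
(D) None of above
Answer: A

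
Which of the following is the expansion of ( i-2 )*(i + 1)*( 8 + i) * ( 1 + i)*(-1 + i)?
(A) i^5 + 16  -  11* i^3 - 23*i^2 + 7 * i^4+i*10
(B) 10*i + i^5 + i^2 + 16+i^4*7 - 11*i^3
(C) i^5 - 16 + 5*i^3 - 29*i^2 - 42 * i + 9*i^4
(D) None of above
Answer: A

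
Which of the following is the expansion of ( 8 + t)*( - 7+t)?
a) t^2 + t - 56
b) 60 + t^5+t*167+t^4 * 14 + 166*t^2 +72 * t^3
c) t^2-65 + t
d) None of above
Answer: a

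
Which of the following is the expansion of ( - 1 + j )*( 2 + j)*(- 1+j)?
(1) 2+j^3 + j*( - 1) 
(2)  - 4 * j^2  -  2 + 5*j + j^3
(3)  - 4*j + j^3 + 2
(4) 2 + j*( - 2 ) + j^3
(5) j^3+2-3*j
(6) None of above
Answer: 5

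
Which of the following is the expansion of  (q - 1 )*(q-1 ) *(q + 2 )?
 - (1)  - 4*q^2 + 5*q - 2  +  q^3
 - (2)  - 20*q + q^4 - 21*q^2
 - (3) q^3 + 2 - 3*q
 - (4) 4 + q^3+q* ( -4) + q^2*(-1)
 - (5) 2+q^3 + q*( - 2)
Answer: 3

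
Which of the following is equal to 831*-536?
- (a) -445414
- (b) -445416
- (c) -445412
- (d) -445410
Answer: b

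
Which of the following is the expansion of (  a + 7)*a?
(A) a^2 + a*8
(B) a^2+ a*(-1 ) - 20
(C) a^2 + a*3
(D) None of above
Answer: D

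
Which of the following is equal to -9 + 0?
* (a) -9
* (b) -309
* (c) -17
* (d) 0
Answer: a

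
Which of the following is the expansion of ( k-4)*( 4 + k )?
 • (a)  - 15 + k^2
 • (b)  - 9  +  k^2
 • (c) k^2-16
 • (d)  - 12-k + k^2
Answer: c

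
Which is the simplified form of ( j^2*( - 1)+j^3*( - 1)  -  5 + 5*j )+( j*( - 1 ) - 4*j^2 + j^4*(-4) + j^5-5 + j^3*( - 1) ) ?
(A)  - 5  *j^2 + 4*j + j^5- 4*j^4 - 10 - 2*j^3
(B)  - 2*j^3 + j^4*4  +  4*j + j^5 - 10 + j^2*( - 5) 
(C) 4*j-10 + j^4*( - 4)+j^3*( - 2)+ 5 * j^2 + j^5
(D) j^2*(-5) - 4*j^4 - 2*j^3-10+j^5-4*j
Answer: A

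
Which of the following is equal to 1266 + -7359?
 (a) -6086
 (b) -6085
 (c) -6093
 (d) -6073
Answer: c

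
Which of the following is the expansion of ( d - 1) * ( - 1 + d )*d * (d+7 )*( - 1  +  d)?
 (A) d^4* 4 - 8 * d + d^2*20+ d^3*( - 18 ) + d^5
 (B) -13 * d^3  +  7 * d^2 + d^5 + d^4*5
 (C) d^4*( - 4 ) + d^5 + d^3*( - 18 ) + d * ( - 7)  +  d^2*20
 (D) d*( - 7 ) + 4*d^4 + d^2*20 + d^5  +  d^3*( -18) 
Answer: D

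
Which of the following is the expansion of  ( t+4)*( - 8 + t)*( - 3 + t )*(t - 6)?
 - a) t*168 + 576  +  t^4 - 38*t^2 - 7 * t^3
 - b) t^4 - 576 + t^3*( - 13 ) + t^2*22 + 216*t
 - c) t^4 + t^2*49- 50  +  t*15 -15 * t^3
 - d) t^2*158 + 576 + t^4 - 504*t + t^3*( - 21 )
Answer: b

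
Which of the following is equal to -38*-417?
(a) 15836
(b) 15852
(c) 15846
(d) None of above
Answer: c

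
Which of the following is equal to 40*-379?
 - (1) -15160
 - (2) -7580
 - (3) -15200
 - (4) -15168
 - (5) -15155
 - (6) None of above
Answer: 1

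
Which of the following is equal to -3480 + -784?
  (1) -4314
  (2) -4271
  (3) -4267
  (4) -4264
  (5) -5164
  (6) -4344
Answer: 4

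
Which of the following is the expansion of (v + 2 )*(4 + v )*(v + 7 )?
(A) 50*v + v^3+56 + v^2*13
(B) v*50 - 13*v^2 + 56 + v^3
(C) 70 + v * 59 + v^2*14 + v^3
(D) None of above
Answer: A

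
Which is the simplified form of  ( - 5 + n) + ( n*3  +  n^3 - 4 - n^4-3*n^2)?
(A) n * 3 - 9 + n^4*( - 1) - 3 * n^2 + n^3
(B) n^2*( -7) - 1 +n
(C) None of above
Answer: C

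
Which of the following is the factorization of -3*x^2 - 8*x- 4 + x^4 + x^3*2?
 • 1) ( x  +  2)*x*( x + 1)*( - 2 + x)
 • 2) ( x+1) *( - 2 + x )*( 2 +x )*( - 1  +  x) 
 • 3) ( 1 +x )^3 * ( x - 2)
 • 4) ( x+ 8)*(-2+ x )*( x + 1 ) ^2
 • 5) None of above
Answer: 5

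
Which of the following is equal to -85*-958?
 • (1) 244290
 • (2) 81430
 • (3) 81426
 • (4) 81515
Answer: 2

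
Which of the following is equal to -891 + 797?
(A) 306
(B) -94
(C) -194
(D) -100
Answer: B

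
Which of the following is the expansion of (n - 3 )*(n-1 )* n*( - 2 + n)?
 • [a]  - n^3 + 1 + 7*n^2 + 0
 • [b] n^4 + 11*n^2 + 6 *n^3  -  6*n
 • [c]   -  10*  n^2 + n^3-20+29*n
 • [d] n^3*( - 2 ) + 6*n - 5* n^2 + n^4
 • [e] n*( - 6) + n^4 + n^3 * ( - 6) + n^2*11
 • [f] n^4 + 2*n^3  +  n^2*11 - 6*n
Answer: e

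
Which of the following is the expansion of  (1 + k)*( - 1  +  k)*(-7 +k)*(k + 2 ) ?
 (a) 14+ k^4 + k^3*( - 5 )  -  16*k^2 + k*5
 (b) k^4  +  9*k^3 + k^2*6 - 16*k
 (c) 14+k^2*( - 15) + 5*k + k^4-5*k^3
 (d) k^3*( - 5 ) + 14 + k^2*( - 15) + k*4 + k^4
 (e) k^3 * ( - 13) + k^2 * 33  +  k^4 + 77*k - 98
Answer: c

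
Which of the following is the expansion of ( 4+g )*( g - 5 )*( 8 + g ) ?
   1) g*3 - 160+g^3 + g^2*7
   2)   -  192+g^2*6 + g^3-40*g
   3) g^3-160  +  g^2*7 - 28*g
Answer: 3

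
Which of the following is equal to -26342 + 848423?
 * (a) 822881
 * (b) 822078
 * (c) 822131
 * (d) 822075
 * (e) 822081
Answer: e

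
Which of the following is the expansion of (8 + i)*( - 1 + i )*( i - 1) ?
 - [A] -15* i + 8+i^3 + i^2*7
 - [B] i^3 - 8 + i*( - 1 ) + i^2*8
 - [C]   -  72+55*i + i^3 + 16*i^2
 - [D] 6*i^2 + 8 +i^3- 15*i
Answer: D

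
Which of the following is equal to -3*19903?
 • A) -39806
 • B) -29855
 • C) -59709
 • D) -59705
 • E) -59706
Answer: C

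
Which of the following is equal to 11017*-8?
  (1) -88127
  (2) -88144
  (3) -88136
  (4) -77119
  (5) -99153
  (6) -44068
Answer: 3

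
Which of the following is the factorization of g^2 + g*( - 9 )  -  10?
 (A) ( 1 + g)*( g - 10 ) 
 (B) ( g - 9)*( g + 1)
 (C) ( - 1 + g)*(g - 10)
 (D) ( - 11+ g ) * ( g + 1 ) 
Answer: A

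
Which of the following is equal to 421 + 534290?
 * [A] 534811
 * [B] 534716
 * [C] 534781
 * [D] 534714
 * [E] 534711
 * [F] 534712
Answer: E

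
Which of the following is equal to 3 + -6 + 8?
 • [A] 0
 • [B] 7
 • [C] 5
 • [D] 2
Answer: C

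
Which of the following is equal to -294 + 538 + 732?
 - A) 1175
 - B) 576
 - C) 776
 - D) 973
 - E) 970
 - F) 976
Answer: F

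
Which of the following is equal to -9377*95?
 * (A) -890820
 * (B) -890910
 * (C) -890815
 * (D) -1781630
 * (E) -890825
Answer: C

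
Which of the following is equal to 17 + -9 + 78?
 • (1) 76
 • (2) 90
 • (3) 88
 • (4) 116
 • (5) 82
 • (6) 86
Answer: 6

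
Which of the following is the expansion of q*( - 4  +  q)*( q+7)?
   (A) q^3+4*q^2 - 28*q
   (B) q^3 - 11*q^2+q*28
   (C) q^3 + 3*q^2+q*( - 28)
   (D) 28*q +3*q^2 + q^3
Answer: C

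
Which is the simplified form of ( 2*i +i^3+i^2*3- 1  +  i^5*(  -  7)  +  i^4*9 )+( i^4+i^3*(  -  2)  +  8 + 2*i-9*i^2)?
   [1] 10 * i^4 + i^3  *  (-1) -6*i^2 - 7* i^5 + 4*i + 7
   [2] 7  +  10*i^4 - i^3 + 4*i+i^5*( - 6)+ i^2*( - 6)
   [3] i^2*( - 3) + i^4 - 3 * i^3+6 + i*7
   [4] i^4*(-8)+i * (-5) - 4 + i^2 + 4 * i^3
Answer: 1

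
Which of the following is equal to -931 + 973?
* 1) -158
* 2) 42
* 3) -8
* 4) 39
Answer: 2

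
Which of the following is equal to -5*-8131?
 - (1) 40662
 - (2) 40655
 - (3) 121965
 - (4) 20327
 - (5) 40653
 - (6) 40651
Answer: 2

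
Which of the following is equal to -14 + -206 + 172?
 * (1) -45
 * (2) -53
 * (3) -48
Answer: 3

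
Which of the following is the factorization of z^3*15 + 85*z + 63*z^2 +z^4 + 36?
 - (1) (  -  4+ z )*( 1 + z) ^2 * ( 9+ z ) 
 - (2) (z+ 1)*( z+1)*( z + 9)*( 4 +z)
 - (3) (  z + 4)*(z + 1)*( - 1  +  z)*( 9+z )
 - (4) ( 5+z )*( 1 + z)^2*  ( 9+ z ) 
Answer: 2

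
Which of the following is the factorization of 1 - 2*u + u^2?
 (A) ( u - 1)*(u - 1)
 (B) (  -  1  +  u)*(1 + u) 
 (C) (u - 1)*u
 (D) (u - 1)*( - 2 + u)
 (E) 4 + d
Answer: A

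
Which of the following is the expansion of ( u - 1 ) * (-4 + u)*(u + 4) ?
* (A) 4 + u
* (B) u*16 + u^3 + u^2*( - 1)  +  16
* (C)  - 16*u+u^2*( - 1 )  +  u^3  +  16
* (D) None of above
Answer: C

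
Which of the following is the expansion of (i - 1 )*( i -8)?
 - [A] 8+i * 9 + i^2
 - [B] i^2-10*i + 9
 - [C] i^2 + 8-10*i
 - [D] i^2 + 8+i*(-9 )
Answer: D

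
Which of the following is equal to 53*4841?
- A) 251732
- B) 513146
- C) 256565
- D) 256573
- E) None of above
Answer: D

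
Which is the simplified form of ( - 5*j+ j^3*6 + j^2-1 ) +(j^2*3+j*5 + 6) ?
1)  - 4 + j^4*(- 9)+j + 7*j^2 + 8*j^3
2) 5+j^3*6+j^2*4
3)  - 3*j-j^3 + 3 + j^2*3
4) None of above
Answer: 2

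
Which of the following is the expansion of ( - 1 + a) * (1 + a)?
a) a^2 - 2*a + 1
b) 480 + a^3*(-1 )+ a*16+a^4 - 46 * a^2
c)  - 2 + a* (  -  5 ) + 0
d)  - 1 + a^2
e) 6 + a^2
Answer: d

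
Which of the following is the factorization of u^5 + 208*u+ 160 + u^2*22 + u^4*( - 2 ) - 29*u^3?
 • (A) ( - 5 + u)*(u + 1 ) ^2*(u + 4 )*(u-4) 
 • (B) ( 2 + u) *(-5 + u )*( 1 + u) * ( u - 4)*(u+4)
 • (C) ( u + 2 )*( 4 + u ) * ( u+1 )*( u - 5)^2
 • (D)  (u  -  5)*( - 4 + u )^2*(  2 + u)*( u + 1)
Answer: B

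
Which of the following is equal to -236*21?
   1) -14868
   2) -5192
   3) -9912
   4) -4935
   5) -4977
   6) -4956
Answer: 6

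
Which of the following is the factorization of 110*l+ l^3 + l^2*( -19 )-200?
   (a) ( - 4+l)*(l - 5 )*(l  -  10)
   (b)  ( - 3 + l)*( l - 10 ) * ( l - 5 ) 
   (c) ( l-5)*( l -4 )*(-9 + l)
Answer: a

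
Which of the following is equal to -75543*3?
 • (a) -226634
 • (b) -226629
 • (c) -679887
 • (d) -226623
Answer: b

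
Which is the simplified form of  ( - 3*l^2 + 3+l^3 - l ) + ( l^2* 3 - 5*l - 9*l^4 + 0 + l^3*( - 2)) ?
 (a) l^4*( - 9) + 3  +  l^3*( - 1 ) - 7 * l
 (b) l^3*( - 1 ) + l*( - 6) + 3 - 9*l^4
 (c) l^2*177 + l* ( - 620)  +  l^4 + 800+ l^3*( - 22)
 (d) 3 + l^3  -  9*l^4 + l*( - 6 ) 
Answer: b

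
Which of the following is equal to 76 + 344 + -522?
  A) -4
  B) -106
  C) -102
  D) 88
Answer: C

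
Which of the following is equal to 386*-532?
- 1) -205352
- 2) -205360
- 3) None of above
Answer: 1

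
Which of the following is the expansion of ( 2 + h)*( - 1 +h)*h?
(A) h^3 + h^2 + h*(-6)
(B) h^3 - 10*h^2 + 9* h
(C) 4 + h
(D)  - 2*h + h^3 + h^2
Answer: D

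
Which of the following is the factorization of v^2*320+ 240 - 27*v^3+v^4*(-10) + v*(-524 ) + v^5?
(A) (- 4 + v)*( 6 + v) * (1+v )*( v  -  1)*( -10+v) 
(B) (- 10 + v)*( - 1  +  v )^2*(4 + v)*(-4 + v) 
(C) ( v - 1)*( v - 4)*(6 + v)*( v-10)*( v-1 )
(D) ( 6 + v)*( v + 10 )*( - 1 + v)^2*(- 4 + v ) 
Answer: C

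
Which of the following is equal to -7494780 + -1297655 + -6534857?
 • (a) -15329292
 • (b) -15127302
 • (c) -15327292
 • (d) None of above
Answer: c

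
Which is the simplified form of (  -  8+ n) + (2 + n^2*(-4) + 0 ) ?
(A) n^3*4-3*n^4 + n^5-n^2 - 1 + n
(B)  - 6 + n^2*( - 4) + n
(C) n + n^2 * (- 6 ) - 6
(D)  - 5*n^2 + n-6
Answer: B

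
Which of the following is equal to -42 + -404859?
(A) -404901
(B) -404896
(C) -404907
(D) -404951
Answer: A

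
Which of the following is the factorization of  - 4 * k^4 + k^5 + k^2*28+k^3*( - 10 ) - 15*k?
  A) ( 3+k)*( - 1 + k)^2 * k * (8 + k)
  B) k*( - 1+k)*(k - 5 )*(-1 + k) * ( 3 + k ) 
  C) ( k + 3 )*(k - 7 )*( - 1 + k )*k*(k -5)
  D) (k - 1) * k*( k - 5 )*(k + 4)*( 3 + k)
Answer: B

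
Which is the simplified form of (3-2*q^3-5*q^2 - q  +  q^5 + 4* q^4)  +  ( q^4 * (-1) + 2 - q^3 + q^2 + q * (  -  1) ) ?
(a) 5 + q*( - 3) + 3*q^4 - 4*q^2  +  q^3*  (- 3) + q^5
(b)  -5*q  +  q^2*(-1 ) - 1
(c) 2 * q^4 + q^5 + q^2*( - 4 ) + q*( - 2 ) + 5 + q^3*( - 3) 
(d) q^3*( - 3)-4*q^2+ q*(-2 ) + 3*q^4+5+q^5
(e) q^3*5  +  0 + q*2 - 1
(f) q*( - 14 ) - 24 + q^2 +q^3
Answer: d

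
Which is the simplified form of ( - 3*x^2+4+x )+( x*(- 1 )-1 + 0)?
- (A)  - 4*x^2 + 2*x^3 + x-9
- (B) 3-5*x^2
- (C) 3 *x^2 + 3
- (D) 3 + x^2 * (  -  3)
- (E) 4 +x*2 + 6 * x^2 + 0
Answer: D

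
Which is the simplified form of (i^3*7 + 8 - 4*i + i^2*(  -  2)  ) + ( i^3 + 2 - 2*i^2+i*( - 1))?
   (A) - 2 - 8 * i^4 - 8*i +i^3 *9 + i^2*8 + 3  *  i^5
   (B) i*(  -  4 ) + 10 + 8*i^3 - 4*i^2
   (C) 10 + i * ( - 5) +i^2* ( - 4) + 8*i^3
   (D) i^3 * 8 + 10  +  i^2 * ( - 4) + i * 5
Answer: C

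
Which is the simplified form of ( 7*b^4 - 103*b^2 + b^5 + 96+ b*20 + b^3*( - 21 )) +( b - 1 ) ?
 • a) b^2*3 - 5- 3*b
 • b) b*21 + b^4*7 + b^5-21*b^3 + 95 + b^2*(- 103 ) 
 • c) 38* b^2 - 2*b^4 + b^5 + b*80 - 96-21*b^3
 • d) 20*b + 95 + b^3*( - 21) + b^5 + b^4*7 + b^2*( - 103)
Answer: b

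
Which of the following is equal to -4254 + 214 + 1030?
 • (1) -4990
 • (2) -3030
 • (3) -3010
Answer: 3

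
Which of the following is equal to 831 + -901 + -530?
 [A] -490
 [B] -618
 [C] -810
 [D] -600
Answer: D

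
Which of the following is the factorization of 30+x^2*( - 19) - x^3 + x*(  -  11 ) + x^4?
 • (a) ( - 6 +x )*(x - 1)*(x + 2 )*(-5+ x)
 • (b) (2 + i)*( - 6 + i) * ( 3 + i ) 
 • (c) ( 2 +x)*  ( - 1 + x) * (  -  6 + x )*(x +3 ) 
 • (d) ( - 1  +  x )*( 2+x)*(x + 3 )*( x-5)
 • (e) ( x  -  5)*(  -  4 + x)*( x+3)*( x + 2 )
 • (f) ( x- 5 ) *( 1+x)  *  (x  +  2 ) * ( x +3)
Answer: d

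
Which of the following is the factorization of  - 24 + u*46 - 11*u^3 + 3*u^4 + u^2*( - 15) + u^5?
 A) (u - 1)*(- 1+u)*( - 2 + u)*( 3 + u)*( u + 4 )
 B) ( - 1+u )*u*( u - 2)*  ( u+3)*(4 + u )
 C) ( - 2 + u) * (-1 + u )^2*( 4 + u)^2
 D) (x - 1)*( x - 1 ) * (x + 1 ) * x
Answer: A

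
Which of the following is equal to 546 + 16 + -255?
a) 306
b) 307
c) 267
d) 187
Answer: b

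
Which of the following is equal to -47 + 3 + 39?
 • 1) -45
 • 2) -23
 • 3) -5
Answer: 3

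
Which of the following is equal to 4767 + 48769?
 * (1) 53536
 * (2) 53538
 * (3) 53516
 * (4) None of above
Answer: 1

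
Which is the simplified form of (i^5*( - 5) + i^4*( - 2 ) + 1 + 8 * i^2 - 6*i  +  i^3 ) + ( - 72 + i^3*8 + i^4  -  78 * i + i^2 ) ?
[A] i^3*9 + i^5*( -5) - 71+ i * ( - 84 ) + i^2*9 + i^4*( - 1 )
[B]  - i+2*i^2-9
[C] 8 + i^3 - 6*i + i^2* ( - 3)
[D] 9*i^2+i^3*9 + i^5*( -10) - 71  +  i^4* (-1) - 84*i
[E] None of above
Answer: A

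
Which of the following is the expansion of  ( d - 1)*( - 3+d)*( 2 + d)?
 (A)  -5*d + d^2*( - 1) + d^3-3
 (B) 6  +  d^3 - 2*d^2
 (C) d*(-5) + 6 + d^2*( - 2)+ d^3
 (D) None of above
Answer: C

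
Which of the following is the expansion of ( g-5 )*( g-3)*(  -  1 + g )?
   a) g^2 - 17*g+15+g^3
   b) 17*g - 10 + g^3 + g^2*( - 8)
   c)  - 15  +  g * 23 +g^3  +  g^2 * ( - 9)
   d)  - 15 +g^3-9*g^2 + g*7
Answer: c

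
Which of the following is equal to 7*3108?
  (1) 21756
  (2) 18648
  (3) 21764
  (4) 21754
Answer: 1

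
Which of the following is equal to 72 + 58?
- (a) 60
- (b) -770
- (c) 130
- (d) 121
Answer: c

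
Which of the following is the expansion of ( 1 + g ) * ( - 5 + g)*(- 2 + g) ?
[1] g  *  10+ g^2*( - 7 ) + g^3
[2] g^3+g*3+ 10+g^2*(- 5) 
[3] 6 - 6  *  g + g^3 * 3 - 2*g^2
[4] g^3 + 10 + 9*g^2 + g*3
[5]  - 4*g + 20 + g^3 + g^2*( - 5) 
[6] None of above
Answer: 6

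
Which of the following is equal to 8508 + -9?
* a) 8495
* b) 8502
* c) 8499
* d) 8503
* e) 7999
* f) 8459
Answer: c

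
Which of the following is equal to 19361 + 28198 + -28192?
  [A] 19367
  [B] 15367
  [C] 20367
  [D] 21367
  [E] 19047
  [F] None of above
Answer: A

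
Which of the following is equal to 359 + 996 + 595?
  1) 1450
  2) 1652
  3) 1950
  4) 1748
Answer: 3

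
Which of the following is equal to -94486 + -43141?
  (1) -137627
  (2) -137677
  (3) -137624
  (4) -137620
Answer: 1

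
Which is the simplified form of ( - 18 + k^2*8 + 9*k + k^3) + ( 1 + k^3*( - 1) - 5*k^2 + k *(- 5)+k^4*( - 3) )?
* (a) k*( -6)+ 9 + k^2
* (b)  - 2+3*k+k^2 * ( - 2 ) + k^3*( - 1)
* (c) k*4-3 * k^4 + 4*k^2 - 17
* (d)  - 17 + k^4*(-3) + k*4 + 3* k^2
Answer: d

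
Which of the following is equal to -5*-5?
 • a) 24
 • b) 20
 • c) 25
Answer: c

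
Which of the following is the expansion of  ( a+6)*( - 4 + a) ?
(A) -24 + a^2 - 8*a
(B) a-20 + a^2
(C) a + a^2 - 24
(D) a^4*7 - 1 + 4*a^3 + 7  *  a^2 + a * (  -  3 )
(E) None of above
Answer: E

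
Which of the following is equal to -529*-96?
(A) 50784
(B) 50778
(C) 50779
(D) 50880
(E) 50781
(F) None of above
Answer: A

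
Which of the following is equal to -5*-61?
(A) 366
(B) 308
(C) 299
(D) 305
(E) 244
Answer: D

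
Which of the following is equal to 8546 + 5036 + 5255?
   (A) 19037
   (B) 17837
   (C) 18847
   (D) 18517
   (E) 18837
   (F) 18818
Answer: E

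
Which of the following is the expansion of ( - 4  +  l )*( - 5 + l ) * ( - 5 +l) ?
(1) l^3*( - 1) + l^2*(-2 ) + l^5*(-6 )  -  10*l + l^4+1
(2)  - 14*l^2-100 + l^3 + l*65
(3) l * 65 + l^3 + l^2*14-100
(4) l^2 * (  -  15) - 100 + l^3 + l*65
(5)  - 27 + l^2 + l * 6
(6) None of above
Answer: 2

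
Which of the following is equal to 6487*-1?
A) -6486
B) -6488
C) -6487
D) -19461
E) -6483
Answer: C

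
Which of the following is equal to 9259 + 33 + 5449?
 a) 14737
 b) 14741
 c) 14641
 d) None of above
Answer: b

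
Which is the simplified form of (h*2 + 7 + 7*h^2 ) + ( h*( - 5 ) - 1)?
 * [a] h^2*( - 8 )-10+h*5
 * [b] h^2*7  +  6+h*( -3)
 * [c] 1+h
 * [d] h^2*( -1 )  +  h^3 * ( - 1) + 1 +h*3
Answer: b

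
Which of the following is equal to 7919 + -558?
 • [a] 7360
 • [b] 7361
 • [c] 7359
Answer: b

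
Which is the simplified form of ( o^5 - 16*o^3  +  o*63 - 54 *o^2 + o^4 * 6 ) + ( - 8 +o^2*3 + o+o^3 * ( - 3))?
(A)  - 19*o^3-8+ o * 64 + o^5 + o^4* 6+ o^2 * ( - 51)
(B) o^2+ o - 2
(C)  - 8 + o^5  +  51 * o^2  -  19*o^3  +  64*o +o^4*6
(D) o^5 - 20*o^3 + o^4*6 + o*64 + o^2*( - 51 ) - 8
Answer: A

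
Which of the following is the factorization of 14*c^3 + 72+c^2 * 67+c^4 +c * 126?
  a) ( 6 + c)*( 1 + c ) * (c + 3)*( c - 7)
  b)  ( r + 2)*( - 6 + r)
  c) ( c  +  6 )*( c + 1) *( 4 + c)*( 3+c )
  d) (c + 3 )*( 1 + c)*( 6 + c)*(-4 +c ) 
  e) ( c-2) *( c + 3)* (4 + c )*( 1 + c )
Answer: c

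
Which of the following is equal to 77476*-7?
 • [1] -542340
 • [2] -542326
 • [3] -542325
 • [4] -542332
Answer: 4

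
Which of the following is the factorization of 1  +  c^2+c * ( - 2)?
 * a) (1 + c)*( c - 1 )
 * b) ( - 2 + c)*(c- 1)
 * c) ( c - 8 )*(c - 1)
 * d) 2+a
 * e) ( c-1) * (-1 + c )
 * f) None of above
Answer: e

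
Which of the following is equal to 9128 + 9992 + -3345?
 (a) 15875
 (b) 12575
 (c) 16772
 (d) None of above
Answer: d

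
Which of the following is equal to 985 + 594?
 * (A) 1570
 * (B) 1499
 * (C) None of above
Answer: C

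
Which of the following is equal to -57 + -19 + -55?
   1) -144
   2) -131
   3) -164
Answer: 2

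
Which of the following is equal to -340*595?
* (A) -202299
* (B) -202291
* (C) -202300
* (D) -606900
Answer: C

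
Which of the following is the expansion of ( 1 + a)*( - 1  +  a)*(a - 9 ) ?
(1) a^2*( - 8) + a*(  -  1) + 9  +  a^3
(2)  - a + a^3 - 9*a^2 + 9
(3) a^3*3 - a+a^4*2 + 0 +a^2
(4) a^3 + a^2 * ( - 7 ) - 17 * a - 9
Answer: 2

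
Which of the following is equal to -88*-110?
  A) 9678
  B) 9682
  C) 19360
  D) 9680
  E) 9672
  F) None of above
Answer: D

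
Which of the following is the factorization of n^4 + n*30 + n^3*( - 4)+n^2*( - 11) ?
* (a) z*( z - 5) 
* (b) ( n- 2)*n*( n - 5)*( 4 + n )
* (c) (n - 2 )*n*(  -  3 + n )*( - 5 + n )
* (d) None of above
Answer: d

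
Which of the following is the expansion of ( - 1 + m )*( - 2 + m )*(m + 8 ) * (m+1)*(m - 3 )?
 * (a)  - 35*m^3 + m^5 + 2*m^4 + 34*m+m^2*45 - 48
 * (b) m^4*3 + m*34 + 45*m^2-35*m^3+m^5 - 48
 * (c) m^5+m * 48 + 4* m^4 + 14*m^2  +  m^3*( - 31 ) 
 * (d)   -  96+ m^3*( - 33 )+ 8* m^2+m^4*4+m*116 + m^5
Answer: b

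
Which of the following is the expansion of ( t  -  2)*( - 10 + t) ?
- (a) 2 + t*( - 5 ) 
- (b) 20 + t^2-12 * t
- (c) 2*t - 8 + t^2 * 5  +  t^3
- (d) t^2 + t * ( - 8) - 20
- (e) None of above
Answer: b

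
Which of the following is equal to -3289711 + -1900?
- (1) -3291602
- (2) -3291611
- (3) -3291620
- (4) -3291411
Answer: 2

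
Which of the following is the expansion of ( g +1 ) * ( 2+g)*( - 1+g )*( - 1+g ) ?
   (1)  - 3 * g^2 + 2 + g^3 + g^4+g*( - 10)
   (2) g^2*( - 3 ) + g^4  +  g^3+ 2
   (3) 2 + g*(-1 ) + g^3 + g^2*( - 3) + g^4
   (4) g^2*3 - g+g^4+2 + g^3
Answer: 3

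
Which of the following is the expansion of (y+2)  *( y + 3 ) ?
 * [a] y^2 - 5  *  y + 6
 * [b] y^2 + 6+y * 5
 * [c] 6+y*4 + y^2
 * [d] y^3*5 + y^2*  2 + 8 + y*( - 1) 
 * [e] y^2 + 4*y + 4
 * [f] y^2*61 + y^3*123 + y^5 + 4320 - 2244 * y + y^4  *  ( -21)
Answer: b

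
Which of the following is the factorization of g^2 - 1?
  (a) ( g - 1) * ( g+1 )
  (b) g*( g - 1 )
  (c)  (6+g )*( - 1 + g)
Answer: a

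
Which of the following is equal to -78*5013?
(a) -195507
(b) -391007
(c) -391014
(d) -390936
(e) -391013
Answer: c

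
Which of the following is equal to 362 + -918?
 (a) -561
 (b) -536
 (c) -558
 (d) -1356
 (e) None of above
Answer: e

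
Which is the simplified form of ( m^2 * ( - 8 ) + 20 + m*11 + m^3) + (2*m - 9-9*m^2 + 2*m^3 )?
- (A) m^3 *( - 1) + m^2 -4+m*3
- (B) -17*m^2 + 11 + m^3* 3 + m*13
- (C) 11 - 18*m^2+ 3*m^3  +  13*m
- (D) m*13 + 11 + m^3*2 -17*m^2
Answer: B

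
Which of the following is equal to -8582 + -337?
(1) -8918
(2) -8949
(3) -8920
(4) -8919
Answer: 4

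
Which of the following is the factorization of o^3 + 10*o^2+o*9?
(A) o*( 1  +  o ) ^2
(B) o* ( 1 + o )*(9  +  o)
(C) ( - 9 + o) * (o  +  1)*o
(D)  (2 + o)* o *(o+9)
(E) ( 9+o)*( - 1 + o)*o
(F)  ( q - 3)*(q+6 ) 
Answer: B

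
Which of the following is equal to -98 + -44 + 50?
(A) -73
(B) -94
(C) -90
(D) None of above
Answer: D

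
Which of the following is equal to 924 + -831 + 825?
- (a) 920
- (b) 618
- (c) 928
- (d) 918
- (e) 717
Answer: d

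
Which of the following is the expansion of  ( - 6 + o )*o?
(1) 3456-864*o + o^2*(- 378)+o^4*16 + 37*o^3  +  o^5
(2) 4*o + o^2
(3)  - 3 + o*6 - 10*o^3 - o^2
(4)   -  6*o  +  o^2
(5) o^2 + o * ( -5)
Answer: 4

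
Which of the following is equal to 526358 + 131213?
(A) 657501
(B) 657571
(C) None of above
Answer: B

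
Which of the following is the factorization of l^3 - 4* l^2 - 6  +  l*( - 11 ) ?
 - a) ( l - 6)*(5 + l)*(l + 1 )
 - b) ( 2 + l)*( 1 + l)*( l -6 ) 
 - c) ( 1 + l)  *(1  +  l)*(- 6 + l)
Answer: c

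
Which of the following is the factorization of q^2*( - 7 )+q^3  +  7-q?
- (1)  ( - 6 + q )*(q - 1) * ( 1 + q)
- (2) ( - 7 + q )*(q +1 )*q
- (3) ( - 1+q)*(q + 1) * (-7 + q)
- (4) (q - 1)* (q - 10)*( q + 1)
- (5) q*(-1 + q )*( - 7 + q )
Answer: 3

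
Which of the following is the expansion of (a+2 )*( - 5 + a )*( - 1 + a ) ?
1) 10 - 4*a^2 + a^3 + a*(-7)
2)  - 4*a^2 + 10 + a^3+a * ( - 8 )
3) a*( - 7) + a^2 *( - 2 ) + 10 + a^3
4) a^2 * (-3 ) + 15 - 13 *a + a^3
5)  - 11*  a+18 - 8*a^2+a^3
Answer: 1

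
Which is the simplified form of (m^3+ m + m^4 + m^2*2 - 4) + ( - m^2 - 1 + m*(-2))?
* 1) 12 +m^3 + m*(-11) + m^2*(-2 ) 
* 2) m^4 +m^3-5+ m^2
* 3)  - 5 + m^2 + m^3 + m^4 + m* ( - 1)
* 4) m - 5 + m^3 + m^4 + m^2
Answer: 3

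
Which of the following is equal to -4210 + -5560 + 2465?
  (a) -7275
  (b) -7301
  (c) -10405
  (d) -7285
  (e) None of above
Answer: e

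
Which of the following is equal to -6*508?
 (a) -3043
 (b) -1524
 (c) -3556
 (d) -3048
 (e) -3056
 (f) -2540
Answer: d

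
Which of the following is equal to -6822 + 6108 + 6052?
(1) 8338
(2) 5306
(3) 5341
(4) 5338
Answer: 4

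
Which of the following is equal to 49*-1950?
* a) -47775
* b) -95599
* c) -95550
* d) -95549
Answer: c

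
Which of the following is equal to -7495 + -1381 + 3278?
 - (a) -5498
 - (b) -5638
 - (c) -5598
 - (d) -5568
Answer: c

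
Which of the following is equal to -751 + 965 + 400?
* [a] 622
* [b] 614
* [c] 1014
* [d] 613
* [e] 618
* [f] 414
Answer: b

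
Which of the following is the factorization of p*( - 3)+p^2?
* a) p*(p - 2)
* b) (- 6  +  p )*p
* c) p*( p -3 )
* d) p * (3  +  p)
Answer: c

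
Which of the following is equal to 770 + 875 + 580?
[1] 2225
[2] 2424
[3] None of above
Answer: 1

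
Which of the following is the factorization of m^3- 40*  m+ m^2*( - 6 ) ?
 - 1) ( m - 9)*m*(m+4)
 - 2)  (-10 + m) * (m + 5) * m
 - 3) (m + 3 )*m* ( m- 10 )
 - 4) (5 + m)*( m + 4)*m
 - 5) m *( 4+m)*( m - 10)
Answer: 5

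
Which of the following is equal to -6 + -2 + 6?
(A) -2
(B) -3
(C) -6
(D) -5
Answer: A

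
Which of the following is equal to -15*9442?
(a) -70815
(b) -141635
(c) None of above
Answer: c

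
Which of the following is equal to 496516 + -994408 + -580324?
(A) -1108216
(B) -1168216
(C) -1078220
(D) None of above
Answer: D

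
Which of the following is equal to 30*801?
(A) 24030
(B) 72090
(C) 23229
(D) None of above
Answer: A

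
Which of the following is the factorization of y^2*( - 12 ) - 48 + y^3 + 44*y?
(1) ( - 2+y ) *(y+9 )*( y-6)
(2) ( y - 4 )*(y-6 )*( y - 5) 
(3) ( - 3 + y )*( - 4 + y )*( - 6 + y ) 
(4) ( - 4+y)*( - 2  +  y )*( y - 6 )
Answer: 4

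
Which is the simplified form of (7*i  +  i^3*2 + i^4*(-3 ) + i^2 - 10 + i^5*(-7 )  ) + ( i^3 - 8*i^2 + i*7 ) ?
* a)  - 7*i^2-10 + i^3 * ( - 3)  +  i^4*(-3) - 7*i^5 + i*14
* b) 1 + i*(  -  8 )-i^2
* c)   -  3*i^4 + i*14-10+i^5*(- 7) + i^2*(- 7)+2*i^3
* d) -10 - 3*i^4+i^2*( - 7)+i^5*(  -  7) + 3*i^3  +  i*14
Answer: d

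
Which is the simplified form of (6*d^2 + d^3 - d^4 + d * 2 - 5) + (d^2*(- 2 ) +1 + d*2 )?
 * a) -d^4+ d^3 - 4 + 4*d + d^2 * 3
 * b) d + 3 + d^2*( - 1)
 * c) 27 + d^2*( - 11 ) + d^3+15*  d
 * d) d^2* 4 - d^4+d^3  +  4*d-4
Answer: d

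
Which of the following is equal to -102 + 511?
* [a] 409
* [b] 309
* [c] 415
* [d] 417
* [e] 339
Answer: a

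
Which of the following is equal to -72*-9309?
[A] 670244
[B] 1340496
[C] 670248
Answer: C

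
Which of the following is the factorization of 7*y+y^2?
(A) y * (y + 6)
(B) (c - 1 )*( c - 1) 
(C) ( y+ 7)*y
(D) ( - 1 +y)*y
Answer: C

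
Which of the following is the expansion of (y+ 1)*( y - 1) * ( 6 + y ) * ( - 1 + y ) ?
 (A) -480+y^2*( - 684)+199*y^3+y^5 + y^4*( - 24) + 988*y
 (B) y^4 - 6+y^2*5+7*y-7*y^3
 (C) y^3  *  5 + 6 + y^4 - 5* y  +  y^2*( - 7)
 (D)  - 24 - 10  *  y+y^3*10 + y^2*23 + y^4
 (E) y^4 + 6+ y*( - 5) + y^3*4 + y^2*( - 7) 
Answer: C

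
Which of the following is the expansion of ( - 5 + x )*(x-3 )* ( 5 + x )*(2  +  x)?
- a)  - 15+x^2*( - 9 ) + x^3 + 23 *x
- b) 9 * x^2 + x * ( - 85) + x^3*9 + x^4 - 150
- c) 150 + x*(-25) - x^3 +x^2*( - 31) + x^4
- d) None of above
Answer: d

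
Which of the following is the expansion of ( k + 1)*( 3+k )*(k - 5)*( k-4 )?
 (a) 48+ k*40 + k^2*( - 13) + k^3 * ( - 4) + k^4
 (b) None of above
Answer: b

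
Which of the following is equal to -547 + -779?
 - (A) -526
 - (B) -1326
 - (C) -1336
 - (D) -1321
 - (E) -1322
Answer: B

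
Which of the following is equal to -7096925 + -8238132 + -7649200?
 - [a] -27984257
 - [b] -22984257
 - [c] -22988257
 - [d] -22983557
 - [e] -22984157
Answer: b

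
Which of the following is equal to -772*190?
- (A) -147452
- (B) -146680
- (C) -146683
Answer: B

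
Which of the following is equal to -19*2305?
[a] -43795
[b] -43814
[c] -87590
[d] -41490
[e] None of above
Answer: a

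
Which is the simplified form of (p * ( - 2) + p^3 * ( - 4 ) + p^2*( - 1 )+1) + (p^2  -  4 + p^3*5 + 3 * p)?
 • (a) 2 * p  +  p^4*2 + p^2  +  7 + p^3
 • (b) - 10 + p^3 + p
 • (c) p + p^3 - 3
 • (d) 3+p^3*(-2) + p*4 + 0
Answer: c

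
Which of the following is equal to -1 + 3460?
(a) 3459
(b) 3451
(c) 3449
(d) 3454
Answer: a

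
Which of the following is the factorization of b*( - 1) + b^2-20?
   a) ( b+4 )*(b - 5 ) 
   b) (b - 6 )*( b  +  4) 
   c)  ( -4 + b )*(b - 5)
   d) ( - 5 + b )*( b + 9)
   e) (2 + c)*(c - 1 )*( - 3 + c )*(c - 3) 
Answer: a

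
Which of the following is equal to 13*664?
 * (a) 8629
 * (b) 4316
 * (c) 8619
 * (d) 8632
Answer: d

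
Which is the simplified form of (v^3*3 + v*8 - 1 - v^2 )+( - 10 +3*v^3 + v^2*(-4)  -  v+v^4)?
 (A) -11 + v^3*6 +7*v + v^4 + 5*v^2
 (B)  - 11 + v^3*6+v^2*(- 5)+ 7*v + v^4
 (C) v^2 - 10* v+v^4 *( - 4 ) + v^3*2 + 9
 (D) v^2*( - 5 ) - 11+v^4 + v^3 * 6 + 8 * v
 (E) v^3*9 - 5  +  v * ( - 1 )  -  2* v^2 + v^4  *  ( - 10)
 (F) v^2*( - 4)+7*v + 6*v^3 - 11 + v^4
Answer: B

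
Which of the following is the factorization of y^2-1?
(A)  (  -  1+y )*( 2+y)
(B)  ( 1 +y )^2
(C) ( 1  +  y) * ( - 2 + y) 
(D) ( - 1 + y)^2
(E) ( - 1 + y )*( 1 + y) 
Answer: E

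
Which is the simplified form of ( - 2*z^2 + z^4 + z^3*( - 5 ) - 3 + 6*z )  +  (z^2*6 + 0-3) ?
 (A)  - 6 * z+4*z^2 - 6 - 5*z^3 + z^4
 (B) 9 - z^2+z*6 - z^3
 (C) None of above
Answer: C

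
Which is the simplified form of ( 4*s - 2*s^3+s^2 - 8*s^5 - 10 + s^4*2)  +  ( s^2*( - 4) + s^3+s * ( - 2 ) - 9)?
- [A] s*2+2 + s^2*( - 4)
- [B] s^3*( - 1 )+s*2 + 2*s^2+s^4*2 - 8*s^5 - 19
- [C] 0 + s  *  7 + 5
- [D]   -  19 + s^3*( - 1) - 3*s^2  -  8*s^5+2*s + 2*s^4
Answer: D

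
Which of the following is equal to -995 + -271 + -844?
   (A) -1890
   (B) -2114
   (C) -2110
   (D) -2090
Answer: C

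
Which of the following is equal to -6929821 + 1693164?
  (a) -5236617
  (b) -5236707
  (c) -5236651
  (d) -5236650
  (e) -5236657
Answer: e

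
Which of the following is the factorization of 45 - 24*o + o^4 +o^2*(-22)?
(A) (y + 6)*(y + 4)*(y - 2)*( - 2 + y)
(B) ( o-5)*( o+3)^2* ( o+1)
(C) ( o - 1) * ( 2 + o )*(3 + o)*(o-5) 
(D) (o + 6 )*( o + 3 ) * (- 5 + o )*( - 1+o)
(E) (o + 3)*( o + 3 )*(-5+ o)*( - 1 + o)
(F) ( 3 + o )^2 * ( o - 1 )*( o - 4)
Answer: E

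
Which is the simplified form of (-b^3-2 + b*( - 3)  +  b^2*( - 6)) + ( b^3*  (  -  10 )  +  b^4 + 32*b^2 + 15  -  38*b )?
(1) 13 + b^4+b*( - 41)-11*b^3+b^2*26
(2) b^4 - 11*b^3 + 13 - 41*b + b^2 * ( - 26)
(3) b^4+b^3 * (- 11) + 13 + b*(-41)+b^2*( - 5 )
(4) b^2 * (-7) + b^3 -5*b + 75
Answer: 1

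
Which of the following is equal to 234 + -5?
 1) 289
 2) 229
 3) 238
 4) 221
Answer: 2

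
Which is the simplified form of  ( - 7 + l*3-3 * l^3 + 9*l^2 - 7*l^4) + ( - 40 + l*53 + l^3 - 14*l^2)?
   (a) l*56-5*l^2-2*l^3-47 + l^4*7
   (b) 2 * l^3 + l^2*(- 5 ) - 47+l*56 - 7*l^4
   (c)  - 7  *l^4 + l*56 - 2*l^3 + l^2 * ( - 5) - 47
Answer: c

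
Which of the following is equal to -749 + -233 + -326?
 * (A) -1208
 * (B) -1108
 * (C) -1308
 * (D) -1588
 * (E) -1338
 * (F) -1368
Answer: C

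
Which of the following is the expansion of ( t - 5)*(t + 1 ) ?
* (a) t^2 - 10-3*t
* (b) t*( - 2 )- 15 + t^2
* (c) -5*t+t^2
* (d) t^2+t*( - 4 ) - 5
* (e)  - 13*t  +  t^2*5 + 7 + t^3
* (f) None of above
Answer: d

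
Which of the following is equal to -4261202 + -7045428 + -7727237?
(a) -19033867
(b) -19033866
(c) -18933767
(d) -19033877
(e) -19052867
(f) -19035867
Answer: a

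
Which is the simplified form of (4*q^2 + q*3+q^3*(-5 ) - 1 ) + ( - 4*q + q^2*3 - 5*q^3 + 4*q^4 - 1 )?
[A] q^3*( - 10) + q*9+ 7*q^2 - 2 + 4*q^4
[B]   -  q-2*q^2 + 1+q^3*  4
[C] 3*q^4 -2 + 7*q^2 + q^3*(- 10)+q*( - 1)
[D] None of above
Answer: D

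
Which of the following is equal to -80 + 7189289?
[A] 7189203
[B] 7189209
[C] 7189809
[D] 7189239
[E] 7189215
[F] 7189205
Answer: B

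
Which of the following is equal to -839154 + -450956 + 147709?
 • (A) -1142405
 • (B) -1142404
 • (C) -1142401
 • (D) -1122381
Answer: C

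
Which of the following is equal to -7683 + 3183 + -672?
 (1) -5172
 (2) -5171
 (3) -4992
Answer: 1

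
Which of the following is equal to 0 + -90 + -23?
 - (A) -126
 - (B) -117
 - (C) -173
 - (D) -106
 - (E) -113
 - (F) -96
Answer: E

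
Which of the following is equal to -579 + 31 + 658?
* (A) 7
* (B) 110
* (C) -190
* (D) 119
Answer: B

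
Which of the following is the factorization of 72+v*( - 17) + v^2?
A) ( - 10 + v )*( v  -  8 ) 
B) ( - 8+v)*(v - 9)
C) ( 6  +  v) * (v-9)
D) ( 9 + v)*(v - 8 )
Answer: B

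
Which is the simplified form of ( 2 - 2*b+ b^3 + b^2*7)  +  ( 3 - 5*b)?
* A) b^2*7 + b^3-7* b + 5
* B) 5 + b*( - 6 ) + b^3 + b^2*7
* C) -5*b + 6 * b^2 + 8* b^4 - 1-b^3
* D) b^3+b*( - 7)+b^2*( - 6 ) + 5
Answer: A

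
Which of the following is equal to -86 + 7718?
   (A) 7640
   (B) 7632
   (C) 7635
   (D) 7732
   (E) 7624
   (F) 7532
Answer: B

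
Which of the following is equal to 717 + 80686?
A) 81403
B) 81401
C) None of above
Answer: A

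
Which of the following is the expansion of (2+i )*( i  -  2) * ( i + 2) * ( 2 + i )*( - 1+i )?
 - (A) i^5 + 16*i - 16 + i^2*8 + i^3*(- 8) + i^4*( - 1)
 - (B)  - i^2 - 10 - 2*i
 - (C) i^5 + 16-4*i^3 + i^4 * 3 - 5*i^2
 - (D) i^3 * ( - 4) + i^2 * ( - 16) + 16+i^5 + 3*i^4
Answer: D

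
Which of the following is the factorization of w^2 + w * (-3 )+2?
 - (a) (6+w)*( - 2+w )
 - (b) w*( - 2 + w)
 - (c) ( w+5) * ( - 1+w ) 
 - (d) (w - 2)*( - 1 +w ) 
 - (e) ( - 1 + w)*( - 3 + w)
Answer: d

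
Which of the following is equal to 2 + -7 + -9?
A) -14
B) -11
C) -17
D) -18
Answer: A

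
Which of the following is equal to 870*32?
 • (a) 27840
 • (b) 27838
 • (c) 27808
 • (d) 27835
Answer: a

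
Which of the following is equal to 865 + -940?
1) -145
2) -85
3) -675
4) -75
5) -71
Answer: 4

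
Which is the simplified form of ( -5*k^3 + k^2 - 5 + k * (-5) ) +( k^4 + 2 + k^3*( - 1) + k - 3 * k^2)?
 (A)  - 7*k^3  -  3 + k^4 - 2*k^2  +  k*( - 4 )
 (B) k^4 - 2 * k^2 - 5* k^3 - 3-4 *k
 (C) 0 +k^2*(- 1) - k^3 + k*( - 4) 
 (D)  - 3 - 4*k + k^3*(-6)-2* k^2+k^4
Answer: D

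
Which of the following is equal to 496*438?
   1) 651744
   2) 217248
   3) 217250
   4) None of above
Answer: 2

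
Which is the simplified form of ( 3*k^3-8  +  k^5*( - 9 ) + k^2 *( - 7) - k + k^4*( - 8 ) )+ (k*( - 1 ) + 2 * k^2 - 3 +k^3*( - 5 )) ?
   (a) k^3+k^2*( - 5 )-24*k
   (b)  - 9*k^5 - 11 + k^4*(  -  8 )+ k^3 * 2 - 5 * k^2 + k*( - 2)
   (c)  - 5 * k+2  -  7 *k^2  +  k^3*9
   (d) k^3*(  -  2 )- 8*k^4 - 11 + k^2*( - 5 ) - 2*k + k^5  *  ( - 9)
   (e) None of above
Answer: d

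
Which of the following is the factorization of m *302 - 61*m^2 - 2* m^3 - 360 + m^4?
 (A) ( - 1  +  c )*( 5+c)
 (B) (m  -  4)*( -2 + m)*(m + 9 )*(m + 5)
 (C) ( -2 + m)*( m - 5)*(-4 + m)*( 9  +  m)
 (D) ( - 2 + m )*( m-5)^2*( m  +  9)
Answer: C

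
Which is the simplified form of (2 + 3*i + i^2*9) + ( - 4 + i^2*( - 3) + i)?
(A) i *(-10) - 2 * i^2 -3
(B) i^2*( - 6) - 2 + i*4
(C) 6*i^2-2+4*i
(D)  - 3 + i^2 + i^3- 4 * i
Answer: C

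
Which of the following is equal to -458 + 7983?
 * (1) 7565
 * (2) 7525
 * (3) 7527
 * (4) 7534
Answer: 2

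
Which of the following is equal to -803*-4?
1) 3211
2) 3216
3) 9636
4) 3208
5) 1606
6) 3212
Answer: 6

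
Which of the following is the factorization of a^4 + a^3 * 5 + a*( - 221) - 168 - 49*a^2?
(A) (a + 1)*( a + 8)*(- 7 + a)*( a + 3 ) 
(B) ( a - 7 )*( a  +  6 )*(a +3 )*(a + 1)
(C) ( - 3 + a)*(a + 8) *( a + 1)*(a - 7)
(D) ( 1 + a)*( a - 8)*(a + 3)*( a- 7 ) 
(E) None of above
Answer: A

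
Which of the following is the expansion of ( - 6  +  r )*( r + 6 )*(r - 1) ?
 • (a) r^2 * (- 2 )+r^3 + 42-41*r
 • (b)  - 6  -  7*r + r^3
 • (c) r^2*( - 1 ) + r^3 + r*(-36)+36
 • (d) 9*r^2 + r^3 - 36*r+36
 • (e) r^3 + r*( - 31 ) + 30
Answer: c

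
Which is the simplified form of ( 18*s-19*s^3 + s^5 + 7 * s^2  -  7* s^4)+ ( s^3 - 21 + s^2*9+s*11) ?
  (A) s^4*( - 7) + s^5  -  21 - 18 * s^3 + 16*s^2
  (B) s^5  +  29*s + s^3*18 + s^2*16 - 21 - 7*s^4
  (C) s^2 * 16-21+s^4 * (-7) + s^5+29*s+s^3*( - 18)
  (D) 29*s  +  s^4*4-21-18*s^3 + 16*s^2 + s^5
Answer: C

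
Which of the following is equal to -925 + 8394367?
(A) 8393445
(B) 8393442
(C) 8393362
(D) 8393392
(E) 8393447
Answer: B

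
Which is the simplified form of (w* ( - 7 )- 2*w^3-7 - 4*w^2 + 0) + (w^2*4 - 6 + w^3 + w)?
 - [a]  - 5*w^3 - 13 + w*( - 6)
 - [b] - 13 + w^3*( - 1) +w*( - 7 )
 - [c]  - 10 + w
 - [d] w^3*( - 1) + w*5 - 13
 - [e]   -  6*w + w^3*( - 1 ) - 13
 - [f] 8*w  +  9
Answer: e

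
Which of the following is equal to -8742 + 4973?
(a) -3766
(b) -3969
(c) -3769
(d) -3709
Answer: c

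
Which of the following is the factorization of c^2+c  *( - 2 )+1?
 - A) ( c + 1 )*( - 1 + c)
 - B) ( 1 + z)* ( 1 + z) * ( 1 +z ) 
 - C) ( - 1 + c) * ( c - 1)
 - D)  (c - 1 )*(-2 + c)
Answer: C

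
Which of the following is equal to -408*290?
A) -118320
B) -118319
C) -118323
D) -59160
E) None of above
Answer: A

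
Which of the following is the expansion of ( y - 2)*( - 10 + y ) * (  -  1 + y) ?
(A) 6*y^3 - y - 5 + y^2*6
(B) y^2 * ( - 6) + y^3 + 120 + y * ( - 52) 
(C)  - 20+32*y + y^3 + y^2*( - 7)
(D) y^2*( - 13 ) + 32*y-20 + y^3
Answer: D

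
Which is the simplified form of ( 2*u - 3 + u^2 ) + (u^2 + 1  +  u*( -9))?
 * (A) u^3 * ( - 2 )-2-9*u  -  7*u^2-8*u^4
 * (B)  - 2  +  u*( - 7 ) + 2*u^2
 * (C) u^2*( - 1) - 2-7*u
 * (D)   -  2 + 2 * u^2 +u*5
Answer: B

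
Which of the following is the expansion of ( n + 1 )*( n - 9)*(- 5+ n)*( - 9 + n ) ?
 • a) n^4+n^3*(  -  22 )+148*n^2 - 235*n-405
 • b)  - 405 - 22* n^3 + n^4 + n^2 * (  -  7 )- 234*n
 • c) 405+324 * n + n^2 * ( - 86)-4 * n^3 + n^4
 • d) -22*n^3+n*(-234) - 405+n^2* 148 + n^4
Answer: d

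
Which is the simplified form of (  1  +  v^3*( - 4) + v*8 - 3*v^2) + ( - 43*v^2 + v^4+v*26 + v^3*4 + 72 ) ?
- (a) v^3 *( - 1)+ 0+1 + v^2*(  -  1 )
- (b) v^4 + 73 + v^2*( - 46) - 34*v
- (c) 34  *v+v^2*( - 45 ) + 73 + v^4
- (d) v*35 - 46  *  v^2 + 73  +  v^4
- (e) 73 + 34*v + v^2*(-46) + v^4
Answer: e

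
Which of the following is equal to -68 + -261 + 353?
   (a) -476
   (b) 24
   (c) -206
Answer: b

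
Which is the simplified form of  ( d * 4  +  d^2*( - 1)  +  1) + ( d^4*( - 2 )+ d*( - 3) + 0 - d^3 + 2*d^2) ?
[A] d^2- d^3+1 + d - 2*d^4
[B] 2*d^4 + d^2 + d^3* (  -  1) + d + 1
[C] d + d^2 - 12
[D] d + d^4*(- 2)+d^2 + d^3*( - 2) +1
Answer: A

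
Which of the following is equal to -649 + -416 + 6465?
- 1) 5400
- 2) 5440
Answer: 1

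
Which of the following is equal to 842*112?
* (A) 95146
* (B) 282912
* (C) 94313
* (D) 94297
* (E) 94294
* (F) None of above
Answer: F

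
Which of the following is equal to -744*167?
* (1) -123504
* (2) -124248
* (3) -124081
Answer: 2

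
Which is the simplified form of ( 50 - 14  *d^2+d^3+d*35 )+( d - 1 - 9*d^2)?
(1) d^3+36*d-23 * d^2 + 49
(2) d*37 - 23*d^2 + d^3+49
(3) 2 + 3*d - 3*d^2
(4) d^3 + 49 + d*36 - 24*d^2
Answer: 1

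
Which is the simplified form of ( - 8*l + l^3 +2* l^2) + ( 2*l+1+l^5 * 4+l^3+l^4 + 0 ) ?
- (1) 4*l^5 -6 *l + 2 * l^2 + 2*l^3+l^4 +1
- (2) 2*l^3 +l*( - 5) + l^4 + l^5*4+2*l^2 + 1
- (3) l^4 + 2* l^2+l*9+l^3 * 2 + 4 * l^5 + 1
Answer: 1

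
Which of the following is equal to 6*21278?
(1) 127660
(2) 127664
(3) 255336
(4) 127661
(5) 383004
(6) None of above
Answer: 6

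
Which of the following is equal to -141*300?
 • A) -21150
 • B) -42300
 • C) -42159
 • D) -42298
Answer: B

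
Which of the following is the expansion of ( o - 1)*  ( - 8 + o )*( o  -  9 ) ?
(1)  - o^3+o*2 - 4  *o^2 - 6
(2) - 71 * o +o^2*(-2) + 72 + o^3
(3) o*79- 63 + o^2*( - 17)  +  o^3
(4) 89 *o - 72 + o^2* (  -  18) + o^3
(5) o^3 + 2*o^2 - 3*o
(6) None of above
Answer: 4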